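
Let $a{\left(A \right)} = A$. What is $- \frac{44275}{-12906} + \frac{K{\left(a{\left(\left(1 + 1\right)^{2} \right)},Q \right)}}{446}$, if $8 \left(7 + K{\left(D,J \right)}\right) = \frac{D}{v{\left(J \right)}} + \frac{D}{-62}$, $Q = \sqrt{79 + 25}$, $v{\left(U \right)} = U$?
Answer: $\frac{1218684643}{356876712} + \frac{\sqrt{26}}{46384} \approx 3.415$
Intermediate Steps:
$Q = 2 \sqrt{26}$ ($Q = \sqrt{104} = 2 \sqrt{26} \approx 10.198$)
$K{\left(D,J \right)} = -7 - \frac{D}{496} + \frac{D}{8 J}$ ($K{\left(D,J \right)} = -7 + \frac{\frac{D}{J} + \frac{D}{-62}}{8} = -7 + \frac{\frac{D}{J} + D \left(- \frac{1}{62}\right)}{8} = -7 + \frac{\frac{D}{J} - \frac{D}{62}}{8} = -7 + \frac{- \frac{D}{62} + \frac{D}{J}}{8} = -7 - \left(\frac{D}{496} - \frac{D}{8 J}\right) = -7 - \frac{D}{496} + \frac{D}{8 J}$)
$- \frac{44275}{-12906} + \frac{K{\left(a{\left(\left(1 + 1\right)^{2} \right)},Q \right)}}{446} = - \frac{44275}{-12906} + \frac{-7 - \frac{\left(1 + 1\right)^{2}}{496} + \frac{\left(1 + 1\right)^{2}}{8 \cdot 2 \sqrt{26}}}{446} = \left(-44275\right) \left(- \frac{1}{12906}\right) + \left(-7 - \frac{2^{2}}{496} + \frac{2^{2} \frac{\sqrt{26}}{52}}{8}\right) \frac{1}{446} = \frac{44275}{12906} + \left(-7 - \frac{1}{124} + \frac{1}{8} \cdot 4 \frac{\sqrt{26}}{52}\right) \frac{1}{446} = \frac{44275}{12906} + \left(-7 - \frac{1}{124} + \frac{\sqrt{26}}{104}\right) \frac{1}{446} = \frac{44275}{12906} + \left(- \frac{869}{124} + \frac{\sqrt{26}}{104}\right) \frac{1}{446} = \frac{44275}{12906} - \left(\frac{869}{55304} - \frac{\sqrt{26}}{46384}\right) = \frac{1218684643}{356876712} + \frac{\sqrt{26}}{46384}$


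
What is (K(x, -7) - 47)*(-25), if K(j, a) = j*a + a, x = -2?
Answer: 1000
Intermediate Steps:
K(j, a) = a + a*j (K(j, a) = a*j + a = a + a*j)
(K(x, -7) - 47)*(-25) = (-7*(1 - 2) - 47)*(-25) = (-7*(-1) - 47)*(-25) = (7 - 47)*(-25) = -40*(-25) = 1000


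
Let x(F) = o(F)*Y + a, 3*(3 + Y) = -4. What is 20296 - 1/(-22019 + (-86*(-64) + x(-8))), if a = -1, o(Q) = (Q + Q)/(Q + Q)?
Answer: 1005890059/49561 ≈ 20296.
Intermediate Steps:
o(Q) = 1 (o(Q) = (2*Q)/((2*Q)) = (2*Q)*(1/(2*Q)) = 1)
Y = -13/3 (Y = -3 + (⅓)*(-4) = -3 - 4/3 = -13/3 ≈ -4.3333)
x(F) = -16/3 (x(F) = 1*(-13/3) - 1 = -13/3 - 1 = -16/3)
20296 - 1/(-22019 + (-86*(-64) + x(-8))) = 20296 - 1/(-22019 + (-86*(-64) - 16/3)) = 20296 - 1/(-22019 + (5504 - 16/3)) = 20296 - 1/(-22019 + 16496/3) = 20296 - 1/(-49561/3) = 20296 - 1*(-3/49561) = 20296 + 3/49561 = 1005890059/49561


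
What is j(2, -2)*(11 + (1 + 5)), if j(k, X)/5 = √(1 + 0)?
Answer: 85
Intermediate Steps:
j(k, X) = 5 (j(k, X) = 5*√(1 + 0) = 5*√1 = 5*1 = 5)
j(2, -2)*(11 + (1 + 5)) = 5*(11 + (1 + 5)) = 5*(11 + 6) = 5*17 = 85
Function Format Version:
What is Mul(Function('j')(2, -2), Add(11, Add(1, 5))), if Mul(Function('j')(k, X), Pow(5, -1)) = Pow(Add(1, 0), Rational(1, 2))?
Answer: 85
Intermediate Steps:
Function('j')(k, X) = 5 (Function('j')(k, X) = Mul(5, Pow(Add(1, 0), Rational(1, 2))) = Mul(5, Pow(1, Rational(1, 2))) = Mul(5, 1) = 5)
Mul(Function('j')(2, -2), Add(11, Add(1, 5))) = Mul(5, Add(11, Add(1, 5))) = Mul(5, Add(11, 6)) = Mul(5, 17) = 85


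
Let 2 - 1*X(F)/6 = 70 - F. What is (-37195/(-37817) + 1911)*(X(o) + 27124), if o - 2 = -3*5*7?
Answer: 1887028469236/37817 ≈ 4.9899e+7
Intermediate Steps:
o = -103 (o = 2 - 3*5*7 = 2 - 15*7 = 2 - 105 = -103)
X(F) = -408 + 6*F (X(F) = 12 - 6*(70 - F) = 12 + (-420 + 6*F) = -408 + 6*F)
(-37195/(-37817) + 1911)*(X(o) + 27124) = (-37195/(-37817) + 1911)*((-408 + 6*(-103)) + 27124) = (-37195*(-1/37817) + 1911)*((-408 - 618) + 27124) = (37195/37817 + 1911)*(-1026 + 27124) = (72305482/37817)*26098 = 1887028469236/37817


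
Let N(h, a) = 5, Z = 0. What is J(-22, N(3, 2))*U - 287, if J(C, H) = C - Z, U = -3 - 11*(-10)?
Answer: -2641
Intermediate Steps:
U = 107 (U = -3 + 110 = 107)
J(C, H) = C (J(C, H) = C - 1*0 = C + 0 = C)
J(-22, N(3, 2))*U - 287 = -22*107 - 287 = -2354 - 287 = -2641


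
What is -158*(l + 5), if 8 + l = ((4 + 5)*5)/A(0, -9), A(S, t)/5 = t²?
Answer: 4108/9 ≈ 456.44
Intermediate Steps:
A(S, t) = 5*t²
l = -71/9 (l = -8 + ((4 + 5)*5)/((5*(-9)²)) = -8 + (9*5)/((5*81)) = -8 + 45/405 = -8 + 45*(1/405) = -8 + ⅑ = -71/9 ≈ -7.8889)
-158*(l + 5) = -158*(-71/9 + 5) = -158*(-26/9) = 4108/9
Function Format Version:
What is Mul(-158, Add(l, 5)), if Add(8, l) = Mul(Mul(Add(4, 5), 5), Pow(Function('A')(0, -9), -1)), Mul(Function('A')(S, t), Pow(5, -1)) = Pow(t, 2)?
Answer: Rational(4108, 9) ≈ 456.44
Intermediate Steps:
Function('A')(S, t) = Mul(5, Pow(t, 2))
l = Rational(-71, 9) (l = Add(-8, Mul(Mul(Add(4, 5), 5), Pow(Mul(5, Pow(-9, 2)), -1))) = Add(-8, Mul(Mul(9, 5), Pow(Mul(5, 81), -1))) = Add(-8, Mul(45, Pow(405, -1))) = Add(-8, Mul(45, Rational(1, 405))) = Add(-8, Rational(1, 9)) = Rational(-71, 9) ≈ -7.8889)
Mul(-158, Add(l, 5)) = Mul(-158, Add(Rational(-71, 9), 5)) = Mul(-158, Rational(-26, 9)) = Rational(4108, 9)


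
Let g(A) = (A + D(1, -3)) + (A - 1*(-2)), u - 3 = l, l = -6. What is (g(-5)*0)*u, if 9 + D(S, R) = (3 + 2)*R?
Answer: 0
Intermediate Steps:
D(S, R) = -9 + 5*R (D(S, R) = -9 + (3 + 2)*R = -9 + 5*R)
u = -3 (u = 3 - 6 = -3)
g(A) = -22 + 2*A (g(A) = (A + (-9 + 5*(-3))) + (A - 1*(-2)) = (A + (-9 - 15)) + (A + 2) = (A - 24) + (2 + A) = (-24 + A) + (2 + A) = -22 + 2*A)
(g(-5)*0)*u = ((-22 + 2*(-5))*0)*(-3) = ((-22 - 10)*0)*(-3) = -32*0*(-3) = 0*(-3) = 0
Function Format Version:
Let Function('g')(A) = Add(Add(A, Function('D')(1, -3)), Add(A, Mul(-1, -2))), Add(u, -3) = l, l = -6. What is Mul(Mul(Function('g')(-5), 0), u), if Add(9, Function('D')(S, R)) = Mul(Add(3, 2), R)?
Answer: 0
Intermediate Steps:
Function('D')(S, R) = Add(-9, Mul(5, R)) (Function('D')(S, R) = Add(-9, Mul(Add(3, 2), R)) = Add(-9, Mul(5, R)))
u = -3 (u = Add(3, -6) = -3)
Function('g')(A) = Add(-22, Mul(2, A)) (Function('g')(A) = Add(Add(A, Add(-9, Mul(5, -3))), Add(A, Mul(-1, -2))) = Add(Add(A, Add(-9, -15)), Add(A, 2)) = Add(Add(A, -24), Add(2, A)) = Add(Add(-24, A), Add(2, A)) = Add(-22, Mul(2, A)))
Mul(Mul(Function('g')(-5), 0), u) = Mul(Mul(Add(-22, Mul(2, -5)), 0), -3) = Mul(Mul(Add(-22, -10), 0), -3) = Mul(Mul(-32, 0), -3) = Mul(0, -3) = 0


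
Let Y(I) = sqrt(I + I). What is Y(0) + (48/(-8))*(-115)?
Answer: 690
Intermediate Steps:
Y(I) = sqrt(2)*sqrt(I) (Y(I) = sqrt(2*I) = sqrt(2)*sqrt(I))
Y(0) + (48/(-8))*(-115) = sqrt(2)*sqrt(0) + (48/(-8))*(-115) = sqrt(2)*0 + (48*(-1/8))*(-115) = 0 - 6*(-115) = 0 + 690 = 690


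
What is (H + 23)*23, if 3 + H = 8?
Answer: 644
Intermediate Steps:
H = 5 (H = -3 + 8 = 5)
(H + 23)*23 = (5 + 23)*23 = 28*23 = 644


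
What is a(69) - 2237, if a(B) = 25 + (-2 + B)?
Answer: -2145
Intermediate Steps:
a(B) = 23 + B
a(69) - 2237 = (23 + 69) - 2237 = 92 - 2237 = -2145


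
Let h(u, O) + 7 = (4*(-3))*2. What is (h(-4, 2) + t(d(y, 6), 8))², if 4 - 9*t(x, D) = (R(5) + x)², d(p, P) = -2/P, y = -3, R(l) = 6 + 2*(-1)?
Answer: 6739216/6561 ≈ 1027.2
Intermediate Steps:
R(l) = 4 (R(l) = 6 - 2 = 4)
h(u, O) = -31 (h(u, O) = -7 + (4*(-3))*2 = -7 - 12*2 = -7 - 24 = -31)
t(x, D) = 4/9 - (4 + x)²/9
(h(-4, 2) + t(d(y, 6), 8))² = (-31 + (4/9 - (4 - 2/6)²/9))² = (-31 + (4/9 - (4 - 2*⅙)²/9))² = (-31 + (4/9 - (4 - ⅓)²/9))² = (-31 + (4/9 - (11/3)²/9))² = (-31 + (4/9 - ⅑*121/9))² = (-31 + (4/9 - 121/81))² = (-31 - 85/81)² = (-2596/81)² = 6739216/6561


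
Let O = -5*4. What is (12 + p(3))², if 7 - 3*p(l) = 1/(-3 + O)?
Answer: 108900/529 ≈ 205.86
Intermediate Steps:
O = -20
p(l) = 54/23 (p(l) = 7/3 - 1/(3*(-3 - 20)) = 7/3 - ⅓/(-23) = 7/3 - ⅓*(-1/23) = 7/3 + 1/69 = 54/23)
(12 + p(3))² = (12 + 54/23)² = (330/23)² = 108900/529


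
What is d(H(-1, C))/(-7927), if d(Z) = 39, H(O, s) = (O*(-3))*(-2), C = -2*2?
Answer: -39/7927 ≈ -0.0049199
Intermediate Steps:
C = -4
H(O, s) = 6*O (H(O, s) = -3*O*(-2) = 6*O)
d(H(-1, C))/(-7927) = 39/(-7927) = 39*(-1/7927) = -39/7927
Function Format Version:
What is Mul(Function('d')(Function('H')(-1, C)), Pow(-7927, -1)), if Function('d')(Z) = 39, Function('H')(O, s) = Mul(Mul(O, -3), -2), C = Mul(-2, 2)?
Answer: Rational(-39, 7927) ≈ -0.0049199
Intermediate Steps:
C = -4
Function('H')(O, s) = Mul(6, O) (Function('H')(O, s) = Mul(Mul(-3, O), -2) = Mul(6, O))
Mul(Function('d')(Function('H')(-1, C)), Pow(-7927, -1)) = Mul(39, Pow(-7927, -1)) = Mul(39, Rational(-1, 7927)) = Rational(-39, 7927)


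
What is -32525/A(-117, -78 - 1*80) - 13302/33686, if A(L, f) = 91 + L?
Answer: 547645649/437918 ≈ 1250.6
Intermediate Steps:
-32525/A(-117, -78 - 1*80) - 13302/33686 = -32525/(91 - 117) - 13302/33686 = -32525/(-26) - 13302*1/33686 = -32525*(-1/26) - 6651/16843 = 32525/26 - 6651/16843 = 547645649/437918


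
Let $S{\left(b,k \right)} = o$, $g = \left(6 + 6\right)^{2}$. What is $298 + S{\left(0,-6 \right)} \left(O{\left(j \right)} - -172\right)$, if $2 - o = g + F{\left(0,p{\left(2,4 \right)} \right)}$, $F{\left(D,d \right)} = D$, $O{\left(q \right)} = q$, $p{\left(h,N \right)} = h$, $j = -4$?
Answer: $-23558$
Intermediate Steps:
$g = 144$ ($g = 12^{2} = 144$)
$o = -142$ ($o = 2 - \left(144 + 0\right) = 2 - 144 = -142$)
$S{\left(b,k \right)} = -142$
$298 + S{\left(0,-6 \right)} \left(O{\left(j \right)} - -172\right) = 298 - 142 \left(-4 - -172\right) = 298 - 142 \left(-4 + 172\right) = 298 - 23856 = -23558$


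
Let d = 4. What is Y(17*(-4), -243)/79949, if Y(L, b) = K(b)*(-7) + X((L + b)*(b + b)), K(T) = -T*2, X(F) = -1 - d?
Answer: -3407/79949 ≈ -0.042615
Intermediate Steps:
X(F) = -5 (X(F) = -1 - 1*4 = -1 - 4 = -5)
K(T) = -2*T
Y(L, b) = -5 + 14*b (Y(L, b) = -2*b*(-7) - 5 = 14*b - 5 = -5 + 14*b)
Y(17*(-4), -243)/79949 = (-5 + 14*(-243))/79949 = (-5 - 3402)*(1/79949) = -3407*1/79949 = -3407/79949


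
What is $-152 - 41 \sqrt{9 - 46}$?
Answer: $-152 - 41 i \sqrt{37} \approx -152.0 - 249.39 i$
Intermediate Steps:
$-152 - 41 \sqrt{9 - 46} = -152 - 41 \sqrt{-37} = -152 - 41 i \sqrt{37}$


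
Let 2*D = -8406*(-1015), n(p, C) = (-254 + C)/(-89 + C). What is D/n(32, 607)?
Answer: 2209811310/353 ≈ 6.2601e+6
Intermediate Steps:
n(p, C) = (-254 + C)/(-89 + C)
D = 4266045 (D = (-8406*(-1015))/2 = (½)*8532090 = 4266045)
D/n(32, 607) = 4266045/(((-254 + 607)/(-89 + 607))) = 4266045/((353/518)) = 4266045/(((1/518)*353)) = 4266045/(353/518) = 4266045*(518/353) = 2209811310/353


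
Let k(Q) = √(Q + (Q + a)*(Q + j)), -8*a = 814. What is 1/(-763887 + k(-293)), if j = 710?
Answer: -3055548/2334094054691 - 2*I*√659615/2334094054691 ≈ -1.3091e-6 - 6.9592e-10*I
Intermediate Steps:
a = -407/4 (a = -⅛*814 = -407/4 ≈ -101.75)
k(Q) = √(Q + (710 + Q)*(-407/4 + Q)) (k(Q) = √(Q + (Q - 407/4)*(Q + 710)) = √(Q + (-407/4 + Q)*(710 + Q)) = √(Q + (710 + Q)*(-407/4 + Q)))
1/(-763887 + k(-293)) = 1/(-763887 + √(-288970 + 4*(-293)² + 2437*(-293))/2) = 1/(-763887 + √(-288970 + 4*85849 - 714041)/2) = 1/(-763887 + √(-288970 + 343396 - 714041)/2) = 1/(-763887 + √(-659615)/2) = 1/(-763887 + (I*√659615)/2) = 1/(-763887 + I*√659615/2)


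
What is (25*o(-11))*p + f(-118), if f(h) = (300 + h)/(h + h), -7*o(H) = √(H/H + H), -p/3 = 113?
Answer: -91/118 + 8475*I*√10/7 ≈ -0.77119 + 3828.6*I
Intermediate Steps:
p = -339 (p = -3*113 = -339)
o(H) = -√(1 + H)/7 (o(H) = -√(H/H + H)/7 = -√(1 + H)/7)
f(h) = (300 + h)/(2*h) (f(h) = (300 + h)/((2*h)) = (300 + h)*(1/(2*h)) = (300 + h)/(2*h))
(25*o(-11))*p + f(-118) = (25*(-√(1 - 11)/7))*(-339) + (½)*(300 - 118)/(-118) = (25*(-I*√10/7))*(-339) + (½)*(-1/118)*182 = (25*(-I*√10/7))*(-339) - 91/118 = -25*I*√10/7*(-339) - 91/118 = 8475*I*√10/7 - 91/118 = -91/118 + 8475*I*√10/7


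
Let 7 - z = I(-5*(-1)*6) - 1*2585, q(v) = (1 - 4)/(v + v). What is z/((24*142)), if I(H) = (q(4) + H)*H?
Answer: 2271/4544 ≈ 0.49978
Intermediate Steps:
q(v) = -3/(2*v) (q(v) = -3*1/(2*v) = -3/(2*v))
I(H) = H*(-3/8 + H) (I(H) = (-3/2/4 + H)*H = (-3/2*¼ + H)*H = (-3/8 + H)*H = H*(-3/8 + H))
z = 6813/4 (z = 7 - ((-5*(-1)*6)*(-3 + 8*(-5*(-1)*6))/8 - 1*2585) = 7 - ((5*6)*(-3 + 8*(5*6))/8 - 2585) = 7 - ((⅛)*30*(-3 + 8*30) - 2585) = 7 - ((⅛)*30*(-3 + 240) - 2585) = 7 - ((⅛)*30*237 - 2585) = 7 - (3555/4 - 2585) = 7 - 1*(-6785/4) = 7 + 6785/4 = 6813/4 ≈ 1703.3)
z/((24*142)) = 6813/(4*((24*142))) = (6813/4)/3408 = (6813/4)*(1/3408) = 2271/4544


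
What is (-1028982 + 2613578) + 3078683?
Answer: 4663279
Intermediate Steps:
(-1028982 + 2613578) + 3078683 = 1584596 + 3078683 = 4663279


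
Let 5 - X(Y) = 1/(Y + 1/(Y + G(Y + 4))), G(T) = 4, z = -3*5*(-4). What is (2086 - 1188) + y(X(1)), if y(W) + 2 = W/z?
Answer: 64517/72 ≈ 896.07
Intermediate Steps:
z = 60 (z = -15*(-4) = 60)
X(Y) = 5 - 1/(Y + 1/(4 + Y)) (X(Y) = 5 - 1/(Y + 1/(Y + 4)) = 5 - 1/(Y + 1/(4 + Y)))
y(W) = -2 + W/60
(2086 - 1188) + y(X(1)) = (2086 - 1188) + (-2 + ((1 + 5*1² + 19*1)/(1 + 1² + 4*1))/60) = 898 + (-2 + ((1 + 5*1 + 19)/(1 + 1 + 4))/60) = 898 + (-2 + ((1 + 5 + 19)/6)/60) = 898 + (-2 + ((⅙)*25)/60) = 898 + (-2 + (1/60)*(25/6)) = 898 + (-2 + 5/72) = 898 - 139/72 = 64517/72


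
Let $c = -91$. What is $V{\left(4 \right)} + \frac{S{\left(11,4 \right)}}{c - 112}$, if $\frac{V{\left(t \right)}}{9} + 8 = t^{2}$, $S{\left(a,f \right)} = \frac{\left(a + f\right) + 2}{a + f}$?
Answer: $\frac{219223}{3045} \approx 71.994$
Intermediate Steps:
$S{\left(a,f \right)} = \frac{2 + a + f}{a + f}$
$V{\left(t \right)} = -72 + 9 t^{2}$
$V{\left(4 \right)} + \frac{S{\left(11,4 \right)}}{c - 112} = \left(-72 + 9 \cdot 4^{2}\right) + \frac{\frac{1}{11 + 4} \left(2 + 11 + 4\right)}{-91 - 112} = \left(-72 + 9 \cdot 16\right) + \frac{\frac{1}{15} \cdot 17}{-203} = \left(-72 + 144\right) - \frac{\frac{1}{15} \cdot 17}{203} = 72 - \frac{17}{3045} = \frac{219223}{3045}$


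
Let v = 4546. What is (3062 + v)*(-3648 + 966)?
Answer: -20404656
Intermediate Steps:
(3062 + v)*(-3648 + 966) = (3062 + 4546)*(-3648 + 966) = 7608*(-2682) = -20404656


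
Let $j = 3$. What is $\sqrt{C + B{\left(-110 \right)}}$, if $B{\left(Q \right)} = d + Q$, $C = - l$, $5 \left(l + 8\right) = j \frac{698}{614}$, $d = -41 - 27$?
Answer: $\frac{i \sqrt{402165395}}{1535} \approx 13.065 i$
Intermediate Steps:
$d = -68$ ($d = -41 - 27 = -68$)
$l = - \frac{11233}{1535}$ ($l = -8 + \frac{3 \cdot \frac{698}{614}}{5} = -8 + \frac{3 \cdot 698 \cdot \frac{1}{614}}{5} = -8 + \frac{3 \cdot \frac{349}{307}}{5} = -8 + \frac{1}{5} \cdot \frac{1047}{307} = -8 + \frac{1047}{1535} = - \frac{11233}{1535} \approx -7.3179$)
$C = \frac{11233}{1535}$ ($C = \left(-1\right) \left(- \frac{11233}{1535}\right) = \frac{11233}{1535} \approx 7.3179$)
$B{\left(Q \right)} = -68 + Q$
$\sqrt{C + B{\left(-110 \right)}} = \sqrt{\frac{11233}{1535} - 178} = \sqrt{- \frac{261997}{1535}} = \frac{i \sqrt{402165395}}{1535}$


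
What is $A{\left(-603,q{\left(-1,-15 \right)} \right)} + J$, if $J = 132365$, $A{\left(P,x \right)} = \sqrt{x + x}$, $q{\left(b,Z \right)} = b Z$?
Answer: $132365 + \sqrt{30} \approx 1.3237 \cdot 10^{5}$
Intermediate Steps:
$q{\left(b,Z \right)} = Z b$
$A{\left(P,x \right)} = \sqrt{2} \sqrt{x}$ ($A{\left(P,x \right)} = \sqrt{2 x} = \sqrt{2} \sqrt{x}$)
$A{\left(-603,q{\left(-1,-15 \right)} \right)} + J = \sqrt{2} \sqrt{\left(-15\right) \left(-1\right)} + 132365 = \sqrt{2} \sqrt{15} + 132365 = \sqrt{30} + 132365 = 132365 + \sqrt{30}$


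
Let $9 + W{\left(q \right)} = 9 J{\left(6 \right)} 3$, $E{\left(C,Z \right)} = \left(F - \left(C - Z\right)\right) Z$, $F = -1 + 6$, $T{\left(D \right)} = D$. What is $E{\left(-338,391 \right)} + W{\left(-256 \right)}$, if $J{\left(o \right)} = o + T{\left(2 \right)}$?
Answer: $287201$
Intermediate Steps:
$F = 5$
$J{\left(o \right)} = 2 + o$ ($J{\left(o \right)} = o + 2 = 2 + o$)
$E{\left(C,Z \right)} = Z \left(5 + Z - C\right)$ ($E{\left(C,Z \right)} = \left(5 - \left(C - Z\right)\right) Z = \left(5 + Z - C\right) Z = Z \left(5 + Z - C\right)$)
$W{\left(q \right)} = 207$ ($W{\left(q \right)} = -9 + 9 \left(2 + 6\right) 3 = -9 + 9 \cdot 8 \cdot 3 = -9 + 72 \cdot 3 = -9 + 216 = 207$)
$E{\left(-338,391 \right)} + W{\left(-256 \right)} = 391 \left(5 + 391 - -338\right) + 207 = 391 \left(5 + 391 + 338\right) + 207 = 391 \cdot 734 + 207 = 286994 + 207 = 287201$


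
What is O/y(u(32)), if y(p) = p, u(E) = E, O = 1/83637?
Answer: 1/2676384 ≈ 3.7364e-7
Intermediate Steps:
O = 1/83637 ≈ 1.1956e-5
O/y(u(32)) = (1/83637)/32 = (1/83637)*(1/32) = 1/2676384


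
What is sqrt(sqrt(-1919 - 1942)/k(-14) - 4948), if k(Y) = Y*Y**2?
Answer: sqrt(-190082368 - 42*I*sqrt(429))/196 ≈ 0.00016096 - 70.342*I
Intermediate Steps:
k(Y) = Y**3
sqrt(sqrt(-1919 - 1942)/k(-14) - 4948) = sqrt(sqrt(-1919 - 1942)/((-14)**3) - 4948) = sqrt(sqrt(-3861)/(-2744) - 4948) = sqrt((3*I*sqrt(429))*(-1/2744) - 4948) = sqrt(-3*I*sqrt(429)/2744 - 4948) = sqrt(-4948 - 3*I*sqrt(429)/2744)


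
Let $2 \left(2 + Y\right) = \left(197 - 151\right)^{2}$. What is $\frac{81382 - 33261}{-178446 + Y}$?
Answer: $- \frac{48121}{177390} \approx -0.27127$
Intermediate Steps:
$Y = 1056$ ($Y = -2 + \frac{\left(197 - 151\right)^{2}}{2} = -2 + \frac{46^{2}}{2} = -2 + \frac{1}{2} \cdot 2116 = -2 + 1058 = 1056$)
$\frac{81382 - 33261}{-178446 + Y} = \frac{81382 - 33261}{-178446 + 1056} = \frac{48121}{-177390} = 48121 \left(- \frac{1}{177390}\right) = - \frac{48121}{177390}$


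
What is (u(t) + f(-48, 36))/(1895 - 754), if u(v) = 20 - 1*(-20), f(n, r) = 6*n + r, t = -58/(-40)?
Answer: -212/1141 ≈ -0.18580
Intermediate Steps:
t = 29/20 (t = -58*(-1/40) = 29/20 ≈ 1.4500)
f(n, r) = r + 6*n
u(v) = 40 (u(v) = 20 + 20 = 40)
(u(t) + f(-48, 36))/(1895 - 754) = (40 + (36 + 6*(-48)))/(1895 - 754) = (40 + (36 - 288))/1141 = (40 - 252)*(1/1141) = -212*1/1141 = -212/1141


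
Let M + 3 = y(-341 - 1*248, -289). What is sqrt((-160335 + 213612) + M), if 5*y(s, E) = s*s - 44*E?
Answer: sqrt(3130035)/5 ≈ 353.84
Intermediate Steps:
y(s, E) = -44*E/5 + s**2/5 (y(s, E) = (s*s - 44*E)/5 = (s**2 - 44*E)/5 = -44*E/5 + s**2/5)
M = 359622/5 (M = -3 + (-44/5*(-289) + (-341 - 1*248)**2/5) = -3 + (12716/5 + (-341 - 248)**2/5) = -3 + (12716/5 + (1/5)*(-589)**2) = -3 + (12716/5 + (1/5)*346921) = -3 + (12716/5 + 346921/5) = -3 + 359637/5 = 359622/5 ≈ 71924.)
sqrt((-160335 + 213612) + M) = sqrt((-160335 + 213612) + 359622/5) = sqrt(53277 + 359622/5) = sqrt(626007/5) = sqrt(3130035)/5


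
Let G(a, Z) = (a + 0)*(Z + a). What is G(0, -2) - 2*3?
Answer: -6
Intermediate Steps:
G(a, Z) = a*(Z + a)
G(0, -2) - 2*3 = 0*(-2 + 0) - 2*3 = 0*(-2) - 6 = 0 - 6 = -6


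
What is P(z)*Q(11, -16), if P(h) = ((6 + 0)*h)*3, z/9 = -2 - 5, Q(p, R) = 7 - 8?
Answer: 1134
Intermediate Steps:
Q(p, R) = -1
z = -63 (z = 9*(-2 - 5) = 9*(-7) = -63)
P(h) = 18*h (P(h) = (6*h)*3 = 18*h)
P(z)*Q(11, -16) = (18*(-63))*(-1) = -1134*(-1) = 1134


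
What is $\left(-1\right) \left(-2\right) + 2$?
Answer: $4$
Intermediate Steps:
$\left(-1\right) \left(-2\right) + 2 = 2 + 2 = 4$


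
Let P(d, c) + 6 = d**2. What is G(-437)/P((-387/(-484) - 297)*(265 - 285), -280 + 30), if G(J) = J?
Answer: -6398117/513809320179 ≈ -1.2452e-5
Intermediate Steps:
P(d, c) = -6 + d**2
G(-437)/P((-387/(-484) - 297)*(265 - 285), -280 + 30) = -437/(-6 + ((-387/(-484) - 297)*(265 - 285))**2) = -437/(-6 + ((-387*(-1/484) - 297)*(-20))**2) = -437/(-6 + ((387/484 - 297)*(-20))**2) = -437/(-6 + (-143361/484*(-20))**2) = -437/(-6 + (716805/121)**2) = -437/(-6 + 513809408025/14641) = -437/513809320179/14641 = -437*14641/513809320179 = -6398117/513809320179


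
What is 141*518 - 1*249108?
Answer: -176070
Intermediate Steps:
141*518 - 1*249108 = 73038 - 249108 = -176070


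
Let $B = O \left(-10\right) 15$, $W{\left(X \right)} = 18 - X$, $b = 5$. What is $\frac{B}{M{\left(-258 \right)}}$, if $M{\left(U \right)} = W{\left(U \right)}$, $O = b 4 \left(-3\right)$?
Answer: $\frac{750}{23} \approx 32.609$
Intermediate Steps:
$O = -60$ ($O = 5 \cdot 4 \left(-3\right) = 20 \left(-3\right) = -60$)
$M{\left(U \right)} = 18 - U$
$B = 9000$ ($B = \left(-60\right) \left(-10\right) 15 = 600 \cdot 15 = 9000$)
$\frac{B}{M{\left(-258 \right)}} = \frac{9000}{18 - -258} = \frac{9000}{18 + 258} = \frac{9000}{276} = 9000 \cdot \frac{1}{276} = \frac{750}{23}$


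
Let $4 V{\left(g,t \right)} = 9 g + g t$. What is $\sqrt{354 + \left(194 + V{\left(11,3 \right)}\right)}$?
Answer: $\sqrt{581} \approx 24.104$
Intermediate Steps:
$V{\left(g,t \right)} = \frac{9 g}{4} + \frac{g t}{4}$ ($V{\left(g,t \right)} = \frac{9 g + g t}{4} = \frac{9 g}{4} + \frac{g t}{4}$)
$\sqrt{354 + \left(194 + V{\left(11,3 \right)}\right)} = \sqrt{354 + \left(194 + \frac{1}{4} \cdot 11 \left(9 + 3\right)\right)} = \sqrt{354 + \left(194 + \frac{1}{4} \cdot 11 \cdot 12\right)} = \sqrt{354 + \left(194 + 33\right)} = \sqrt{354 + 227} = \sqrt{581}$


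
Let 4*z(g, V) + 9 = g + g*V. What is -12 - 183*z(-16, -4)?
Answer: -7185/4 ≈ -1796.3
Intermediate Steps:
z(g, V) = -9/4 + g/4 + V*g/4 (z(g, V) = -9/4 + (g + g*V)/4 = -9/4 + (g + V*g)/4 = -9/4 + (g/4 + V*g/4) = -9/4 + g/4 + V*g/4)
-12 - 183*z(-16, -4) = -12 - 183*(-9/4 + (¼)*(-16) + (¼)*(-4)*(-16)) = -12 - 183*(-9/4 - 4 + 16) = -12 - 183*39/4 = -12 - 7137/4 = -7185/4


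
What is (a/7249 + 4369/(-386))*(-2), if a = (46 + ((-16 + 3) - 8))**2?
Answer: 31429631/1399057 ≈ 22.465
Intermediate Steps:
a = 625 (a = (46 + (-13 - 8))**2 = (46 - 21)**2 = 25**2 = 625)
(a/7249 + 4369/(-386))*(-2) = (625/7249 + 4369/(-386))*(-2) = (625*(1/7249) + 4369*(-1/386))*(-2) = (625/7249 - 4369/386)*(-2) = -31429631/2798114*(-2) = 31429631/1399057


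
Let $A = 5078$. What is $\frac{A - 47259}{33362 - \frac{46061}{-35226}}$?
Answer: $- \frac{1485867906}{1175255873} \approx -1.2643$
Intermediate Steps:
$\frac{A - 47259}{33362 - \frac{46061}{-35226}} = \frac{5078 - 47259}{33362 - \frac{46061}{-35226}} = - \frac{42181}{33362 - - \frac{46061}{35226}} = - \frac{42181}{33362 + \frac{46061}{35226}} = - \frac{42181}{\frac{1175255873}{35226}} = \left(-42181\right) \frac{35226}{1175255873} = - \frac{1485867906}{1175255873}$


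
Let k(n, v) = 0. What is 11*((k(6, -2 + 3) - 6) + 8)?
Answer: 22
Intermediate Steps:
11*((k(6, -2 + 3) - 6) + 8) = 11*((0 - 6) + 8) = 11*(-6 + 8) = 11*2 = 22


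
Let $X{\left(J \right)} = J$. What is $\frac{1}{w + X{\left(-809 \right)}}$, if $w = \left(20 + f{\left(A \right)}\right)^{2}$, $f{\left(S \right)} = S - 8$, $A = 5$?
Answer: $- \frac{1}{520} \approx -0.0019231$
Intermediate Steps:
$f{\left(S \right)} = -8 + S$ ($f{\left(S \right)} = S - 8 = -8 + S$)
$w = 289$ ($w = \left(20 + \left(-8 + 5\right)\right)^{2} = \left(20 - 3\right)^{2} = 17^{2} = 289$)
$\frac{1}{w + X{\left(-809 \right)}} = \frac{1}{289 - 809} = \frac{1}{-520} = - \frac{1}{520}$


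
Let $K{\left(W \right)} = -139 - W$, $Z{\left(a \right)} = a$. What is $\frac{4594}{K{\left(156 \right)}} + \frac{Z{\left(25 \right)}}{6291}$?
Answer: $- \frac{28893479}{1855845} \approx -15.569$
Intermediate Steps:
$\frac{4594}{K{\left(156 \right)}} + \frac{Z{\left(25 \right)}}{6291} = \frac{4594}{-139 - 156} + \frac{25}{6291} = \frac{4594}{-139 - 156} + 25 \cdot \frac{1}{6291} = \frac{4594}{-295} + \frac{25}{6291} = 4594 \left(- \frac{1}{295}\right) + \frac{25}{6291} = - \frac{4594}{295} + \frac{25}{6291} = - \frac{28893479}{1855845}$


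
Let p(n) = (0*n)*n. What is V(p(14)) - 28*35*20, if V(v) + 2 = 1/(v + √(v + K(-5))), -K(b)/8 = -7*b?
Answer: -19602 - I*√70/140 ≈ -19602.0 - 0.059761*I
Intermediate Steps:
K(b) = 56*b (K(b) = -(-56)*b = 56*b)
p(n) = 0 (p(n) = 0*n = 0)
V(v) = -2 + 1/(v + √(-280 + v)) (V(v) = -2 + 1/(v + √(v + 56*(-5))) = -2 + 1/(v + √(v - 280)) = -2 + 1/(v + √(-280 + v)))
V(p(14)) - 28*35*20 = (1 - 2*0 - 2*√(-280 + 0))/(0 + √(-280 + 0)) - 28*35*20 = (1 + 0 - 4*I*√70)/(0 + √(-280)) - 980*20 = (1 + 0 - 4*I*√70)/(0 + 2*I*√70) - 19600 = (1 + 0 - 4*I*√70)/((2*I*√70)) - 19600 = (-I*√70/140)*(1 - 4*I*√70) - 19600 = -I*√70*(1 - 4*I*√70)/140 - 19600 = -19600 - I*√70*(1 - 4*I*√70)/140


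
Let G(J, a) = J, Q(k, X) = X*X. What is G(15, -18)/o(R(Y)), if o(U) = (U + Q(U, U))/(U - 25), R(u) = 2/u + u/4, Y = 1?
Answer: -140/3 ≈ -46.667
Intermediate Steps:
Q(k, X) = X**2
R(u) = 2/u + u/4 (R(u) = 2/u + u*(1/4) = 2/u + u/4)
o(U) = (U + U**2)/(-25 + U) (o(U) = (U + U**2)/(U - 25) = (U + U**2)/(-25 + U))
G(15, -18)/o(R(Y)) = 15/(((2/1 + (1/4)*1)*(1 + (2/1 + (1/4)*1))/(-25 + (2/1 + (1/4)*1)))) = 15/(((2*1 + 1/4)*(1 + (2*1 + 1/4))/(-25 + (2*1 + 1/4)))) = 15/(((2 + 1/4)*(1 + (2 + 1/4))/(-25 + (2 + 1/4)))) = 15/((9*(1 + 9/4)/(4*(-25 + 9/4)))) = 15/(((9/4)*(13/4)/(-91/4))) = 15/(((9/4)*(-4/91)*(13/4))) = 15/(-9/28) = 15*(-28/9) = -140/3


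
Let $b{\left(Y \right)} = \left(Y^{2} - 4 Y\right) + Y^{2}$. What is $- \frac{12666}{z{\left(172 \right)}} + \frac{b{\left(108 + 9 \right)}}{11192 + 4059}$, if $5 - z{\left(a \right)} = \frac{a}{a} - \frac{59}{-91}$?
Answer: $- \frac{17570186556}{4651555} \approx -3777.3$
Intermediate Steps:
$z{\left(a \right)} = \frac{305}{91}$ ($z{\left(a \right)} = 5 - \left(\frac{a}{a} - \frac{59}{-91}\right) = 5 - \left(1 - - \frac{59}{91}\right) = 5 - \left(1 + \frac{59}{91}\right) = 5 - \frac{150}{91} = \frac{305}{91}$)
$b{\left(Y \right)} = - 4 Y + 2 Y^{2}$
$- \frac{12666}{z{\left(172 \right)}} + \frac{b{\left(108 + 9 \right)}}{11192 + 4059} = - \frac{12666}{\frac{305}{91}} + \frac{2 \left(108 + 9\right) \left(-2 + \left(108 + 9\right)\right)}{11192 + 4059} = \left(-12666\right) \frac{91}{305} + \frac{2 \cdot 117 \left(-2 + 117\right)}{15251} = - \frac{1152606}{305} + 2 \cdot 117 \cdot 115 \cdot \frac{1}{15251} = - \frac{1152606}{305} + 26910 \cdot \frac{1}{15251} = - \frac{1152606}{305} + \frac{26910}{15251} = - \frac{17570186556}{4651555}$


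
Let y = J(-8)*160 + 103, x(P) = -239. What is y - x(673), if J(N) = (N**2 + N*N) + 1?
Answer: 20982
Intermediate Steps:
J(N) = 1 + 2*N**2 (J(N) = (N**2 + N**2) + 1 = 2*N**2 + 1 = 1 + 2*N**2)
y = 20743 (y = (1 + 2*(-8)**2)*160 + 103 = (1 + 2*64)*160 + 103 = (1 + 128)*160 + 103 = 129*160 + 103 = 20640 + 103 = 20743)
y - x(673) = 20743 - 1*(-239) = 20743 + 239 = 20982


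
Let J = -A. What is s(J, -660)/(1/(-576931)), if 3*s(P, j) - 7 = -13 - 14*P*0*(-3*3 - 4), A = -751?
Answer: 1153862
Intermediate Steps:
J = 751 (J = -1*(-751) = 751)
s(P, j) = -2 (s(P, j) = 7/3 + (-13 - 14*P*0*(-3*3 - 4))/3 = 7/3 + (-13 - 0*(-9 - 4))/3 = 7/3 + (-13 - 0*(-13))/3 = 7/3 + (-13 - 14*0)/3 = 7/3 + (-13 + 0)/3 = 7/3 + (⅓)*(-13) = 7/3 - 13/3 = -2)
s(J, -660)/(1/(-576931)) = -2/(1/(-576931)) = -2/(-1/576931) = -2*(-576931) = 1153862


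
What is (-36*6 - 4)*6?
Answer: -1320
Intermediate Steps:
(-36*6 - 4)*6 = (-216 - 4)*6 = -220*6 = -1320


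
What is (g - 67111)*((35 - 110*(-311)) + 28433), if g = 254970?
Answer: 11774626402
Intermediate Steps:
(g - 67111)*((35 - 110*(-311)) + 28433) = (254970 - 67111)*((35 - 110*(-311)) + 28433) = 187859*((35 + 34210) + 28433) = 187859*(34245 + 28433) = 187859*62678 = 11774626402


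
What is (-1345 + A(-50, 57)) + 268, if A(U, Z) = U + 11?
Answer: -1116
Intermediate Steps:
A(U, Z) = 11 + U
(-1345 + A(-50, 57)) + 268 = (-1345 + (11 - 50)) + 268 = (-1345 - 39) + 268 = -1384 + 268 = -1116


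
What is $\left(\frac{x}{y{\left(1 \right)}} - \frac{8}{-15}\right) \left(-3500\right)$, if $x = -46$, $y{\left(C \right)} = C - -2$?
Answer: $51800$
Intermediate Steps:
$y{\left(C \right)} = 2 + C$ ($y{\left(C \right)} = C + 2 = 2 + C$)
$\left(\frac{x}{y{\left(1 \right)}} - \frac{8}{-15}\right) \left(-3500\right) = \left(- \frac{46}{2 + 1} - \frac{8}{-15}\right) \left(-3500\right) = \left(- \frac{46}{3} - - \frac{8}{15}\right) \left(-3500\right) = \left(\left(-46\right) \frac{1}{3} + \frac{8}{15}\right) \left(-3500\right) = \left(- \frac{46}{3} + \frac{8}{15}\right) \left(-3500\right) = \left(- \frac{74}{5}\right) \left(-3500\right) = 51800$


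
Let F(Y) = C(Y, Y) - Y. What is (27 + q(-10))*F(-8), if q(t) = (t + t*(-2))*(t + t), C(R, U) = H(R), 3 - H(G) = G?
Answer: -3287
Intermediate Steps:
H(G) = 3 - G
C(R, U) = 3 - R
F(Y) = 3 - 2*Y (F(Y) = (3 - Y) - Y = 3 - 2*Y)
q(t) = -2*t**2 (q(t) = (t - 2*t)*(2*t) = (-t)*(2*t) = -2*t**2)
(27 + q(-10))*F(-8) = (27 - 2*(-10)**2)*(3 - 2*(-8)) = (27 - 2*100)*(3 + 16) = (27 - 200)*19 = -173*19 = -3287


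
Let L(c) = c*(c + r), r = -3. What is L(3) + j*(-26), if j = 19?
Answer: -494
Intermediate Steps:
L(c) = c*(-3 + c) (L(c) = c*(c - 3) = c*(-3 + c))
L(3) + j*(-26) = 3*(-3 + 3) + 19*(-26) = 3*0 - 494 = 0 - 494 = -494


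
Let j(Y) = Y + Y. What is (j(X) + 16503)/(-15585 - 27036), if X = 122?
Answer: -16747/42621 ≈ -0.39293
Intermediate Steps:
j(Y) = 2*Y
(j(X) + 16503)/(-15585 - 27036) = (2*122 + 16503)/(-15585 - 27036) = (244 + 16503)/(-42621) = 16747*(-1/42621) = -16747/42621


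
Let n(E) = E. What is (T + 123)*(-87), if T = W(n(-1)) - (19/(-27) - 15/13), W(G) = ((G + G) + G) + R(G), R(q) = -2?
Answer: -1220030/117 ≈ -10428.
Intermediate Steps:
W(G) = -2 + 3*G (W(G) = ((G + G) + G) - 2 = (2*G + G) - 2 = 3*G - 2 = -2 + 3*G)
T = -1103/351 (T = (-2 + 3*(-1)) - (19/(-27) - 15/13) = (-2 - 3) - (19*(-1/27) - 15*1/13) = -5 - (-19/27 - 15/13) = -5 - 1*(-652/351) = -5 + 652/351 = -1103/351 ≈ -3.1424)
(T + 123)*(-87) = (-1103/351 + 123)*(-87) = (42070/351)*(-87) = -1220030/117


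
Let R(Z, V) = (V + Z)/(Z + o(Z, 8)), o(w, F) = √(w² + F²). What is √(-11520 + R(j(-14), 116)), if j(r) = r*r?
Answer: √(-564402 - 11520*√2405)/√(49 + √2405) ≈ 107.33*I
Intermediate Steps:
j(r) = r²
o(w, F) = √(F² + w²)
R(Z, V) = (V + Z)/(Z + √(64 + Z²)) (R(Z, V) = (V + Z)/(Z + √(8² + Z²)) = (V + Z)/(Z + √(64 + Z²)))
√(-11520 + R(j(-14), 116)) = √(-11520 + (116 + (-14)²)/((-14)² + √(64 + ((-14)²)²))) = √(-11520 + (116 + 196)/(196 + √(64 + 196²))) = √(-11520 + 312/(196 + √(64 + 38416))) = √(-11520 + 312/(196 + √38480)) = √(-11520 + 312/(196 + 4*√2405))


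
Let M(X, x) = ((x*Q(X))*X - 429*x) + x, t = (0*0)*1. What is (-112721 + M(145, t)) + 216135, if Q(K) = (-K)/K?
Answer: 103414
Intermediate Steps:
Q(K) = -1
t = 0 (t = 0*1 = 0)
M(X, x) = -428*x - X*x (M(X, x) = ((x*(-1))*X - 429*x) + x = ((-x)*X - 429*x) + x = (-X*x - 429*x) + x = (-429*x - X*x) + x = -428*x - X*x)
(-112721 + M(145, t)) + 216135 = (-112721 + 0*(-428 - 1*145)) + 216135 = (-112721 + 0*(-428 - 145)) + 216135 = (-112721 + 0*(-573)) + 216135 = (-112721 + 0) + 216135 = -112721 + 216135 = 103414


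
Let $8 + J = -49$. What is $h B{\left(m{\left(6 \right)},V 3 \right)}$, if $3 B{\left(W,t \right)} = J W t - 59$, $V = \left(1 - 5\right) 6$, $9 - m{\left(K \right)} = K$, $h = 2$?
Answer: $\frac{24506}{3} \approx 8168.7$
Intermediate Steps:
$J = -57$ ($J = -8 - 49 = -57$)
$m{\left(K \right)} = 9 - K$
$V = -24$ ($V = \left(-4\right) 6 = -24$)
$B{\left(W,t \right)} = - \frac{59}{3} - 19 W t$ ($B{\left(W,t \right)} = \frac{- 57 W t - 59}{3} = \frac{-59 - 57 W t}{3} = - \frac{59}{3} - 19 W t$)
$h B{\left(m{\left(6 \right)},V 3 \right)} = 2 \left(- \frac{59}{3} - 19 \left(9 - 6\right) \left(\left(-24\right) 3\right)\right) = 2 \left(- \frac{59}{3} - 19 \left(9 - 6\right) \left(-72\right)\right) = 2 \left(- \frac{59}{3} - 57 \left(-72\right)\right) = 2 \left(- \frac{59}{3} + 4104\right) = 2 \cdot \frac{12253}{3} = \frac{24506}{3}$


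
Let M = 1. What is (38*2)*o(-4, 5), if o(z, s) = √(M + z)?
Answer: 76*I*√3 ≈ 131.64*I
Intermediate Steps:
o(z, s) = √(1 + z)
(38*2)*o(-4, 5) = (38*2)*√(1 - 4) = 76*√(-3) = 76*(I*√3) = 76*I*√3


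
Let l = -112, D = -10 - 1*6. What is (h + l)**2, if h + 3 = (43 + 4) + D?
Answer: 7056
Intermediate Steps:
D = -16 (D = -10 - 6 = -16)
h = 28 (h = -3 + ((43 + 4) - 16) = -3 + (47 - 16) = -3 + 31 = 28)
(h + l)**2 = (28 - 112)**2 = (-84)**2 = 7056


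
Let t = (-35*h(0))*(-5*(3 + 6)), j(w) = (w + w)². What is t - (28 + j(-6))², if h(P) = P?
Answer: -29584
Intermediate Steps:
j(w) = 4*w² (j(w) = (2*w)² = 4*w²)
t = 0 (t = (-35*0)*(-5*(3 + 6)) = 0*(-5*9) = 0*(-45) = 0)
t - (28 + j(-6))² = 0 - (28 + 4*(-6)²)² = 0 - (28 + 4*36)² = 0 - (28 + 144)² = 0 - 1*172² = 0 - 1*29584 = 0 - 29584 = -29584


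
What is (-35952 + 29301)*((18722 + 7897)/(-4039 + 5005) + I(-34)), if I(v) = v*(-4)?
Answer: -350274915/322 ≈ -1.0878e+6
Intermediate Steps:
I(v) = -4*v
(-35952 + 29301)*((18722 + 7897)/(-4039 + 5005) + I(-34)) = (-35952 + 29301)*((18722 + 7897)/(-4039 + 5005) - 4*(-34)) = -6651*(26619/966 + 136) = -6651*(26619*(1/966) + 136) = -6651*(8873/322 + 136) = -6651*52665/322 = -350274915/322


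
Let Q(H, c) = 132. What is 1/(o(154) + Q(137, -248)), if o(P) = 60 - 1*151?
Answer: 1/41 ≈ 0.024390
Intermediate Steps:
o(P) = -91 (o(P) = 60 - 151 = -91)
1/(o(154) + Q(137, -248)) = 1/(-91 + 132) = 1/41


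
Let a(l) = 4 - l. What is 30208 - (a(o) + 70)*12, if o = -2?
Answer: 29296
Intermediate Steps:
30208 - (a(o) + 70)*12 = 30208 - ((4 - 1*(-2)) + 70)*12 = 30208 - ((4 + 2) + 70)*12 = 30208 - (6 + 70)*12 = 30208 - 76*12 = 30208 - 1*912 = 30208 - 912 = 29296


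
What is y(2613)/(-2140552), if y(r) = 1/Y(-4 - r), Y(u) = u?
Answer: 1/5601824584 ≈ 1.7851e-10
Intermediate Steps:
y(r) = 1/(-4 - r)
y(2613)/(-2140552) = -1/(4 + 2613)/(-2140552) = -1/2617*(-1/2140552) = 1/5601824584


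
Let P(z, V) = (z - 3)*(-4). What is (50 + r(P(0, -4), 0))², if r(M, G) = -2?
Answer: 2304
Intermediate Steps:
P(z, V) = 12 - 4*z (P(z, V) = (-3 + z)*(-4) = 12 - 4*z)
(50 + r(P(0, -4), 0))² = (50 - 2)² = 48² = 2304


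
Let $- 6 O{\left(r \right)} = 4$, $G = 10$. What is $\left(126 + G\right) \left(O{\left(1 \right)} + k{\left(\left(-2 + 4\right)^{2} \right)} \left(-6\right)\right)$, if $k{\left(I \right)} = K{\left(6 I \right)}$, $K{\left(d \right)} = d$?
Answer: $- \frac{59024}{3} \approx -19675.0$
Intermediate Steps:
$O{\left(r \right)} = - \frac{2}{3}$ ($O{\left(r \right)} = \left(- \frac{1}{6}\right) 4 = - \frac{2}{3}$)
$k{\left(I \right)} = 6 I$
$\left(126 + G\right) \left(O{\left(1 \right)} + k{\left(\left(-2 + 4\right)^{2} \right)} \left(-6\right)\right) = \left(126 + 10\right) \left(- \frac{2}{3} + 6 \left(-2 + 4\right)^{2} \left(-6\right)\right) = 136 \left(- \frac{2}{3} + 6 \cdot 2^{2} \left(-6\right)\right) = 136 \left(- \frac{2}{3} + 6 \cdot 4 \left(-6\right)\right) = 136 \left(- \frac{2}{3} + 24 \left(-6\right)\right) = 136 \left(- \frac{2}{3} - 144\right) = 136 \left(- \frac{434}{3}\right) = - \frac{59024}{3}$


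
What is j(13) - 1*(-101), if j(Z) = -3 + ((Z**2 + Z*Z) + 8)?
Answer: 444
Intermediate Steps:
j(Z) = 5 + 2*Z**2 (j(Z) = -3 + ((Z**2 + Z**2) + 8) = -3 + (2*Z**2 + 8) = -3 + (8 + 2*Z**2) = 5 + 2*Z**2)
j(13) - 1*(-101) = (5 + 2*13**2) - 1*(-101) = (5 + 2*169) + 101 = (5 + 338) + 101 = 343 + 101 = 444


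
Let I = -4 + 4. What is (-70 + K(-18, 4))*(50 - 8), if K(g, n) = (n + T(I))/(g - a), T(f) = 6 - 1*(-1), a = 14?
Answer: -47271/16 ≈ -2954.4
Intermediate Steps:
I = 0
T(f) = 7 (T(f) = 6 + 1 = 7)
K(g, n) = (7 + n)/(-14 + g) (K(g, n) = (n + 7)/(g - 1*14) = (7 + n)/(g - 14) = (7 + n)/(-14 + g))
(-70 + K(-18, 4))*(50 - 8) = (-70 + (7 + 4)/(-14 - 18))*(50 - 8) = (-70 + 11/(-32))*42 = (-70 - 1/32*11)*42 = (-70 - 11/32)*42 = -2251/32*42 = -47271/16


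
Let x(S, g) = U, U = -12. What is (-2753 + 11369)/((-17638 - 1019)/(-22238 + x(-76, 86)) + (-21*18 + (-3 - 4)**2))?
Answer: -191706000/7301593 ≈ -26.255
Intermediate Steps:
x(S, g) = -12
(-2753 + 11369)/((-17638 - 1019)/(-22238 + x(-76, 86)) + (-21*18 + (-3 - 4)**2)) = (-2753 + 11369)/((-17638 - 1019)/(-22238 - 12) + (-21*18 + (-3 - 4)**2)) = 8616/(-18657/(-22250) + (-378 + (-7)**2)) = 8616/(-18657*(-1/22250) + (-378 + 49)) = 8616/(18657/22250 - 329) = 8616/(-7301593/22250) = 8616*(-22250/7301593) = -191706000/7301593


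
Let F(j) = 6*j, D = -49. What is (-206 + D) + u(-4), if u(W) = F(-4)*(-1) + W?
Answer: -235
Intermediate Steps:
u(W) = 24 + W (u(W) = (6*(-4))*(-1) + W = -24*(-1) + W = 24 + W)
(-206 + D) + u(-4) = (-206 - 49) + (24 - 4) = -255 + 20 = -235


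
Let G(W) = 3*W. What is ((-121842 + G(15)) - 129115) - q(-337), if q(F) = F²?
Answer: -364481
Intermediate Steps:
((-121842 + G(15)) - 129115) - q(-337) = ((-121842 + 3*15) - 129115) - 1*(-337)² = ((-121842 + 45) - 129115) - 1*113569 = (-121797 - 129115) - 113569 = -250912 - 113569 = -364481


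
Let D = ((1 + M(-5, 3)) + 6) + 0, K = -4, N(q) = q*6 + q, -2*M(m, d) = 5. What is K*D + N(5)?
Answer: 17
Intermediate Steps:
M(m, d) = -5/2 (M(m, d) = -1/2*5 = -5/2)
N(q) = 7*q (N(q) = 6*q + q = 7*q)
D = 9/2 (D = ((1 - 5/2) + 6) + 0 = (-3/2 + 6) + 0 = 9/2 + 0 = 9/2 ≈ 4.5000)
K*D + N(5) = -4*9/2 + 7*5 = -18 + 35 = 17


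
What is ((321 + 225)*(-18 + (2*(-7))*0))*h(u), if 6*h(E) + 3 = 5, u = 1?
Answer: -3276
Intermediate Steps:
h(E) = ⅓ (h(E) = -½ + (⅙)*5 = -½ + ⅚ = ⅓)
((321 + 225)*(-18 + (2*(-7))*0))*h(u) = ((321 + 225)*(-18 + (2*(-7))*0))*(⅓) = (546*(-18 - 14*0))*(⅓) = (546*(-18 + 0))*(⅓) = (546*(-18))*(⅓) = -9828*⅓ = -3276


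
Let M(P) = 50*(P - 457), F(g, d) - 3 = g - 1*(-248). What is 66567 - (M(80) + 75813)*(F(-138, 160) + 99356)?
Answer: -5665986080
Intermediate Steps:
F(g, d) = 251 + g (F(g, d) = 3 + (g - 1*(-248)) = 3 + (g + 248) = 3 + (248 + g) = 251 + g)
M(P) = -22850 + 50*P (M(P) = 50*(-457 + P) = -22850 + 50*P)
66567 - (M(80) + 75813)*(F(-138, 160) + 99356) = 66567 - ((-22850 + 50*80) + 75813)*((251 - 138) + 99356) = 66567 - ((-22850 + 4000) + 75813)*(113 + 99356) = 66567 - (-18850 + 75813)*99469 = 66567 - 56963*99469 = 66567 - 1*5666052647 = 66567 - 5666052647 = -5665986080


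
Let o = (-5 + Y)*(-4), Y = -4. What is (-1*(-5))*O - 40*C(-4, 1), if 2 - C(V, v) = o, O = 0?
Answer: 1360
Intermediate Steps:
o = 36 (o = (-5 - 4)*(-4) = -9*(-4) = 36)
C(V, v) = -34 (C(V, v) = 2 - 1*36 = 2 - 36 = -34)
(-1*(-5))*O - 40*C(-4, 1) = -1*(-5)*0 - 40*(-34) = 5*0 + 1360 = 0 + 1360 = 1360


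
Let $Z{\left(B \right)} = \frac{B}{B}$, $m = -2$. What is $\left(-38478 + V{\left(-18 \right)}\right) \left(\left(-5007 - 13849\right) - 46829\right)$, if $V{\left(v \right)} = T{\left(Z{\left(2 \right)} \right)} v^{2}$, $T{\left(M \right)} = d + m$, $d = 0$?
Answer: $2569991310$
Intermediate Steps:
$Z{\left(B \right)} = 1$
$T{\left(M \right)} = -2$ ($T{\left(M \right)} = 0 - 2 = -2$)
$V{\left(v \right)} = - 2 v^{2}$
$\left(-38478 + V{\left(-18 \right)}\right) \left(\left(-5007 - 13849\right) - 46829\right) = \left(-38478 - 2 \left(-18\right)^{2}\right) \left(\left(-5007 - 13849\right) - 46829\right) = \left(-38478 - 648\right) \left(\left(-5007 - 13849\right) - 46829\right) = \left(-38478 - 648\right) \left(-18856 - 46829\right) = \left(-39126\right) \left(-65685\right) = 2569991310$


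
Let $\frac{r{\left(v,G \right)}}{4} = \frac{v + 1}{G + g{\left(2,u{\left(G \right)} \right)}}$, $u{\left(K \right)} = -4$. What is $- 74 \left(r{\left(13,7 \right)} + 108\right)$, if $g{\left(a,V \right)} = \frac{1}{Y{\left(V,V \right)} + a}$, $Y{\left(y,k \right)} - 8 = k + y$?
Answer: $- \frac{128168}{15} \approx -8544.5$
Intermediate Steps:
$Y{\left(y,k \right)} = 8 + k + y$ ($Y{\left(y,k \right)} = 8 + \left(k + y\right) = 8 + k + y$)
$g{\left(a,V \right)} = \frac{1}{8 + a + 2 V}$ ($g{\left(a,V \right)} = \frac{1}{\left(8 + V + V\right) + a} = \frac{1}{\left(8 + 2 V\right) + a} = \frac{1}{8 + a + 2 V}$)
$r{\left(v,G \right)} = \frac{4 \left(1 + v\right)}{\frac{1}{2} + G}$ ($r{\left(v,G \right)} = 4 \frac{v + 1}{G + \frac{1}{8 + 2 + 2 \left(-4\right)}} = 4 \frac{1 + v}{G + \frac{1}{8 + 2 - 8}} = 4 \frac{1 + v}{G + \frac{1}{2}} = 4 \frac{1 + v}{\frac{1}{2} + G} = \frac{4 \left(1 + v\right)}{\frac{1}{2} + G}$)
$- 74 \left(r{\left(13,7 \right)} + 108\right) = - 74 \left(\frac{8 \left(1 + 13\right)}{1 + 2 \cdot 7} + 108\right) = - 74 \left(8 \frac{1}{1 + 14} \cdot 14 + 108\right) = - 74 \left(8 \cdot \frac{1}{15} \cdot 14 + 108\right) = - 74 \left(\frac{112}{15} + 108\right) = \left(-74\right) \frac{1732}{15} = - \frac{128168}{15}$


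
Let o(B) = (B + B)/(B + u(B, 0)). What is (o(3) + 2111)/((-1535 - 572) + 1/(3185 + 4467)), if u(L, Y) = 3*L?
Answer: -16157198/16122763 ≈ -1.0021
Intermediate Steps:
o(B) = ½ (o(B) = (B + B)/(B + 3*B) = (2*B)/((4*B)) = (2*B)*(1/(4*B)) = ½)
(o(3) + 2111)/((-1535 - 572) + 1/(3185 + 4467)) = (½ + 2111)/((-1535 - 572) + 1/(3185 + 4467)) = 4223/(2*(-2107 + 1/7652)) = 4223/(2*(-16122763/7652)) = (4223/2)*(-7652/16122763) = -16157198/16122763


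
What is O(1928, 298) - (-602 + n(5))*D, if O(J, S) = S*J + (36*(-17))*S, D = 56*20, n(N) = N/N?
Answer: 1065288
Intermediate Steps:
n(N) = 1
D = 1120
O(J, S) = -612*S + J*S (O(J, S) = J*S - 612*S = -612*S + J*S)
O(1928, 298) - (-602 + n(5))*D = 298*(-612 + 1928) - (-602 + 1)*1120 = 298*1316 - (-601)*1120 = 392168 - 1*(-673120) = 392168 + 673120 = 1065288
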